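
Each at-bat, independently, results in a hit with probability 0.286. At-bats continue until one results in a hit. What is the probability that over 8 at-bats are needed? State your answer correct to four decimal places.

Y = number of at-bats to the first success; geometric, p = 0.286.
P(Y > 8) = P(first 8 all fail) = (1−p)^8 = 0.067544

0.0675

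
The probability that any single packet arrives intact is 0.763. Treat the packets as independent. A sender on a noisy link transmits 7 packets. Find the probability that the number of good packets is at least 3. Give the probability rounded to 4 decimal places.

X ~ Binomial(7, 0.763); P(X ≥ 3) = Σ C(7,k) p^k (1−p)^(7−k) over k:
  k=3: C(7,3)·0.763^3·0.237^4 = 0.049050
  k=4: C(7,4)·0.763^4·0.237^3 = 0.157911
  k=5: C(7,5)·0.763^5·0.237^2 = 0.305027
  k=6: C(7,6)·0.763^6·0.237^1 = 0.327336
  k=7: C(7,7)·0.763^7·0.237^0 = 0.150547
Total = 0.989870

0.9899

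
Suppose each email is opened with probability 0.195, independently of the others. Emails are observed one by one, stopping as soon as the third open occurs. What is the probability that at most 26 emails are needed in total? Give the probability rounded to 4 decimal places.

Finishing within 26 emails ⇔ at least 3 successes in the first 26. With X ~ Binomial(26, 0.195), P(Y ≤ 26) = 1 − P(X ≤ 2).
  k=0: C(26,0)·0.195^0·0.805^26 = 0.003554
  k=1: C(26,1)·0.195^1·0.805^25 = 0.022382
  k=2: C(26,2)·0.195^2·0.805^24 = 0.067773
1 − 0.093709 = 0.906291

0.9063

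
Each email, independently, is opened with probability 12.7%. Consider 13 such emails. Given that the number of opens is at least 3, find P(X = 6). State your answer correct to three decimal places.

0.012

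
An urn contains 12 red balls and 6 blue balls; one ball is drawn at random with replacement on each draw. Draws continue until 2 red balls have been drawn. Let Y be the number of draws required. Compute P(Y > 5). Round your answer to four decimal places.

0.0453

Needing more than 5 draws ⇔ fewer than 2 successes in the first 5. With X ~ Binomial(5, 0.666667), P(Y > 5) = P(X ≤ 1).
  k=0: C(5,0)·0.666667^0·0.333333^5 = 0.004115
  k=1: C(5,1)·0.666667^1·0.333333^4 = 0.041152
P(X ≤ 1) = 0.045267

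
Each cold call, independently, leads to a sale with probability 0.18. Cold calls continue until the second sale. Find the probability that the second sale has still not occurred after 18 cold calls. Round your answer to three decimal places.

Needing more than 18 cold calls ⇔ fewer than 2 successes in the first 18. With X ~ Binomial(18, 0.18), P(Y > 18) = P(X ≤ 1).
  k=0: C(18,0)·0.18^0·0.82^18 = 0.02810
  k=1: C(18,1)·0.18^1·0.82^17 = 0.11101
P(X ≤ 1) = 0.13911

0.139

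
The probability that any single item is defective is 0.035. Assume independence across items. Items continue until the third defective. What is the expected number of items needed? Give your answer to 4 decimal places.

Y = total items until the third success; negative binomial with r=3, p=0.035.
E[Y] = r / p = 3 / 0.035 = 85.714286

85.7143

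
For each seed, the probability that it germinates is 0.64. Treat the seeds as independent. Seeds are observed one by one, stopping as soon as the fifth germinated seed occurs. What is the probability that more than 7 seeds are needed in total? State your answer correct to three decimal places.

0.491

Needing more than 7 seeds ⇔ fewer than 5 successes in the first 7. With X ~ Binomial(7, 0.64), P(Y > 7) = P(X ≤ 4).
  k=0: C(7,0)·0.64^0·0.36^7 = 0.00078
  k=1: C(7,1)·0.64^1·0.36^6 = 0.00975
  k=2: C(7,2)·0.64^2·0.36^5 = 0.05201
  k=3: C(7,3)·0.64^3·0.36^4 = 0.15411
  k=4: C(7,4)·0.64^4·0.36^3 = 0.27397
P(X ≤ 4) = 0.49062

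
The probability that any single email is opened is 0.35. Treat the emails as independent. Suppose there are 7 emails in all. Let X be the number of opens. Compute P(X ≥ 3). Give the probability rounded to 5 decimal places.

X ~ Binomial(7, 0.35); P(X ≥ 3) = Σ C(7,k) p^k (1−p)^(7−k) over k:
  k=3: C(7,3)·0.35^3·0.65^4 = 0.2678709
  k=4: C(7,4)·0.35^4·0.65^3 = 0.1442382
  k=5: C(7,5)·0.35^5·0.65^2 = 0.0466000
  k=6: C(7,6)·0.35^6·0.65^1 = 0.0083641
  k=7: C(7,7)·0.35^7·0.65^0 = 0.0006434
Total = 0.4677167

0.46772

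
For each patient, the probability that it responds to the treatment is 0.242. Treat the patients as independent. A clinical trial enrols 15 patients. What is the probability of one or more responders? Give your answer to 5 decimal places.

0.98433

P(at least one) = 1 − P(none) = 1 − (1 − 0.242)^15
= 1 − 0.0156689 = 0.9843311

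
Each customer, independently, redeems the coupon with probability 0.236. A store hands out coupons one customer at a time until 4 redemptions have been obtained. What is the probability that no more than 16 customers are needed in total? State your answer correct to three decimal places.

0.543

Finishing within 16 customers ⇔ at least 4 successes in the first 16. With X ~ Binomial(16, 0.236), P(Y ≤ 16) = 1 − P(X ≤ 3).
  k=0: C(16,0)·0.236^0·0.764^16 = 0.01347
  k=1: C(16,1)·0.236^1·0.764^15 = 0.06659
  k=2: C(16,2)·0.236^2·0.764^14 = 0.15428
  k=3: C(16,3)·0.236^3·0.764^13 = 0.22240
1 − 0.45675 = 0.54325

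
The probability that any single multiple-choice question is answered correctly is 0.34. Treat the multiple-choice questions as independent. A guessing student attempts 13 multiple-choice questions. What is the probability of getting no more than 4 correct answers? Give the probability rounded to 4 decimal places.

X ~ Binomial(13, 0.34); P(X ≤ 4) = Σ C(13,k) p^k (1−p)^(13−k) over k:
  k=0: C(13,0)·0.34^0·0.66^13 = 0.004509
  k=1: C(13,1)·0.34^1·0.66^12 = 0.030196
  k=2: C(13,2)·0.34^2·0.66^11 = 0.093333
  k=3: C(13,3)·0.34^3·0.66^10 = 0.176296
  k=4: C(13,4)·0.34^4·0.66^9 = 0.227048
Total = 0.531382

0.5314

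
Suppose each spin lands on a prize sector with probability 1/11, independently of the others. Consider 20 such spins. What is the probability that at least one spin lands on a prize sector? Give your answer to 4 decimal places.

0.8514

P(at least one) = 1 − P(none) = 1 − (1 − 0.090909)^20
= 1 − 0.148644 = 0.851356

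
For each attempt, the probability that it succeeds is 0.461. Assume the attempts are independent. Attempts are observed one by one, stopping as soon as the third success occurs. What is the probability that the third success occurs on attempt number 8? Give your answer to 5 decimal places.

0.09360

Y = trial on which the third success occurs; negative binomial, r=3, p=0.461.
P(Y=8) = C(7,2) · p^3 · (1−p)^5
= 21 · 0.097972 · 0.045493 = 0.0935979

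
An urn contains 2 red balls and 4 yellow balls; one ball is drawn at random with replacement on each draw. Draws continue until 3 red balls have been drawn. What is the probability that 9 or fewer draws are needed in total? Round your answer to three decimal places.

0.623

Finishing within 9 draws ⇔ at least 3 successes in the first 9. With X ~ Binomial(9, 0.333333), P(Y ≤ 9) = 1 − P(X ≤ 2).
  k=0: C(9,0)·0.333333^0·0.666667^9 = 0.02601
  k=1: C(9,1)·0.333333^1·0.666667^8 = 0.11706
  k=2: C(9,2)·0.333333^2·0.666667^7 = 0.23411
1 − 0.37718 = 0.62282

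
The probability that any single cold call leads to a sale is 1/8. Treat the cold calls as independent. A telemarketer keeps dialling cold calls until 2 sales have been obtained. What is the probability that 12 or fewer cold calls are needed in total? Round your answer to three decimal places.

0.453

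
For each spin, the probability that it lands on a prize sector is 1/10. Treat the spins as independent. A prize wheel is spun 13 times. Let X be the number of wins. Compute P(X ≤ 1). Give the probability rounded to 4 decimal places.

0.6213

X ~ Binomial(13, 0.10); P(X ≤ 1) = Σ C(13,k) p^k (1−p)^(13−k) over k:
  k=0: C(13,0)·0.10^0·0.90^13 = 0.254187
  k=1: C(13,1)·0.10^1·0.90^12 = 0.367158
Total = 0.621345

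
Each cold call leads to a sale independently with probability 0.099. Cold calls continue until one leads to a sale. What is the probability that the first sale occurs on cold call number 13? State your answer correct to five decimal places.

0.02834

Geometric (trials to first success), p = 0.099.
P(Y = 13) = (1−p)^12 · p = 0.28622 · 0.099 = 0.0283356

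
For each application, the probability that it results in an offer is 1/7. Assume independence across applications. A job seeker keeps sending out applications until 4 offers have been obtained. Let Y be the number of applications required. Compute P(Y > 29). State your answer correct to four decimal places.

0.3894

Needing more than 29 applications ⇔ fewer than 4 successes in the first 29. With X ~ Binomial(29, 0.142857), P(Y > 29) = P(X ≤ 3).
  k=0: C(29,0)·0.142857^0·0.857143^29 = 0.011443
  k=1: C(29,1)·0.142857^1·0.857143^28 = 0.055308
  k=2: C(29,2)·0.142857^2·0.857143^27 = 0.129053
  k=3: C(29,3)·0.142857^3·0.857143^26 = 0.193579
P(X ≤ 3) = 0.389383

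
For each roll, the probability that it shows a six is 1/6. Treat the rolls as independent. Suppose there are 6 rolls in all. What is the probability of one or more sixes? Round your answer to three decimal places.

0.665

P(at least one) = 1 − P(none) = 1 − (1 − 0.166667)^6
= 1 − 0.33490 = 0.66510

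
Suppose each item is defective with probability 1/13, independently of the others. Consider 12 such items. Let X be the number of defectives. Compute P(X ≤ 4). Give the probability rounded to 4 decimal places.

0.9987

X ~ Binomial(12, 0.076923); P(X ≤ 4) = Σ C(12,k) p^k (1−p)^(12−k) over k:
  k=0: C(12,0)·0.076923^0·0.923077^12 = 0.382697
  k=1: C(12,1)·0.076923^1·0.923077^11 = 0.382697
  k=2: C(12,2)·0.076923^2·0.923077^10 = 0.175403
  k=3: C(12,3)·0.076923^3·0.923077^9 = 0.048723
  k=4: C(12,4)·0.076923^4·0.923077^8 = 0.009136
Total = 0.998655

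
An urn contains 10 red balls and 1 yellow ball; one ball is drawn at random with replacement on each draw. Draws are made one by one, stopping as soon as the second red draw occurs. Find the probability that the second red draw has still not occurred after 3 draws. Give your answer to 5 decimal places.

Needing more than 3 draws ⇔ fewer than 2 successes in the first 3. With X ~ Binomial(3, 0.909091), P(Y > 3) = P(X ≤ 1).
  k=0: C(3,0)·0.909091^0·0.090909^3 = 0.0007513
  k=1: C(3,1)·0.909091^1·0.090909^2 = 0.0225394
P(X ≤ 1) = 0.0232908

0.02329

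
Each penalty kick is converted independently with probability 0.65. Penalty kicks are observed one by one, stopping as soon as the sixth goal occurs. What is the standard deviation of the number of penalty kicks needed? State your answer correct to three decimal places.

Y = total penalty kicks until the sixth success; negative binomial with r=6, p=0.65.
SD(Y) = √[r(1−p)/p²] = √(4.97041) = 2.22944

2.229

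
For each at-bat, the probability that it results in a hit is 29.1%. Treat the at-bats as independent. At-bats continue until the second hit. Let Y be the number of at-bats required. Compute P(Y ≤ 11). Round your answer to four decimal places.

Finishing within 11 at-bats ⇔ at least 2 successes in the first 11. With X ~ Binomial(11, 0.291), P(Y ≤ 11) = 1 − P(X ≤ 1).
  k=0: C(11,0)·0.291^0·0.709^11 = 0.022757
  k=1: C(11,1)·0.291^1·0.709^10 = 0.102742
1 − 0.125499 = 0.874501

0.8745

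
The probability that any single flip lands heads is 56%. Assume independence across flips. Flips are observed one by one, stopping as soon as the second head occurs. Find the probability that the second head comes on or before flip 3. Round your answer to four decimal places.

0.5896

Finishing within 3 flips ⇔ at least 2 successes in the first 3. With X ~ Binomial(3, 0.56), P(Y ≤ 3) = 1 − P(X ≤ 1).
  k=0: C(3,0)·0.56^0·0.44^3 = 0.085184
  k=1: C(3,1)·0.56^1·0.44^2 = 0.325248
1 − 0.410432 = 0.589568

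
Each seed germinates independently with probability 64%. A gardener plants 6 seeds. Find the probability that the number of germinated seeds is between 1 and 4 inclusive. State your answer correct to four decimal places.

X ~ Binomial(6, 0.64); P(1 ≤ X ≤ 4) = Σ C(6,k) p^k (1−p)^(6−k) over k:
  k=1: C(6,1)·0.64^1·0.36^5 = 0.023219
  k=2: C(6,2)·0.64^2·0.36^4 = 0.103196
  k=3: C(6,3)·0.64^3·0.36^3 = 0.244612
  k=4: C(6,4)·0.64^4·0.36^2 = 0.326149
Total = 0.697176

0.6972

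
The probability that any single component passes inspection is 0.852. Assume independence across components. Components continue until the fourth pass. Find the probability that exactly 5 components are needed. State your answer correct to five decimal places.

Y = trial on which the fourth success occurs; negative binomial, r=4, p=0.852.
P(Y=5) = C(4,3) · p^4 · (1−p)^1
= 4 · 0.52694 · 0.148 = 0.3119465

0.31195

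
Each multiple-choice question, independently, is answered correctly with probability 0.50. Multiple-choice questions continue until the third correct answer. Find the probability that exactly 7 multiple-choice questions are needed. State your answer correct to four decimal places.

Y = trial on which the third success occurs; negative binomial, r=3, p=0.50.
P(Y=7) = C(6,2) · p^3 · (1−p)^4
= 15 · 0.125 · 0.0625 = 0.117188

0.1172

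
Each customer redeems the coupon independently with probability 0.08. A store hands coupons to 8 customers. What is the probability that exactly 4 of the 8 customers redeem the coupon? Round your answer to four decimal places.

X ~ Binomial(n=8, p=0.08).
P(X=4) = C(8,4) · p^4 · (1−p)^4
= 70 · 4.096e-05 · 0.71639 = 0.002054

0.0021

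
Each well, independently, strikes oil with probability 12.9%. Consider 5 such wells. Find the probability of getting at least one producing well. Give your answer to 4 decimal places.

0.4987

P(at least one) = 1 − P(none) = 1 − (1 − 0.129)^5
= 1 − 0.501292 = 0.498708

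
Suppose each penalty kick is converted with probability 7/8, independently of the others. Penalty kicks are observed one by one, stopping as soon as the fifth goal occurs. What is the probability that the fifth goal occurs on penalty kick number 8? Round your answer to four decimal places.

0.0351

Y = trial on which the fifth success occurs; negative binomial, r=5, p=0.875.
P(Y=8) = C(7,4) · p^5 · (1−p)^3
= 35 · 0.51291 · 0.0019531 = 0.035062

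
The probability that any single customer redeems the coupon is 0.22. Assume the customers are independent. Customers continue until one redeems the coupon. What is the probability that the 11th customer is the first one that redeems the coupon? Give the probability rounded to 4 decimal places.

0.0183

Geometric (trials to first success), p = 0.22.
P(Y = 11) = (1−p)^10 · p = 0.083358 · 0.22 = 0.018339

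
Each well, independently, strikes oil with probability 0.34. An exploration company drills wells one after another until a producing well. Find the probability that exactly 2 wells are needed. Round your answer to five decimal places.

0.22440

Geometric (trials to first success), p = 0.34.
P(Y = 2) = (1−p)^1 · p = 0.66 · 0.34 = 0.2244000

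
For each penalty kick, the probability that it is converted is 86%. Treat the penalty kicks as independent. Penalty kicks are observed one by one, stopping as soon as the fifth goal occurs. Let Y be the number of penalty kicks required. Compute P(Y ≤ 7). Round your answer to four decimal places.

0.9380

Finishing within 7 penalty kicks ⇔ at least 5 successes in the first 7. With X ~ Binomial(7, 0.86), P(Y ≤ 7) = 1 − P(X ≤ 4).
  k=0: C(7,0)·0.86^0·0.14^7 = 0.000001
  k=1: C(7,1)·0.86^1·0.14^6 = 0.000045
  k=2: C(7,2)·0.86^2·0.14^5 = 0.000835
  k=3: C(7,3)·0.86^3·0.14^4 = 0.008552
  k=4: C(7,4)·0.86^4·0.14^3 = 0.052535
1 − 0.061969 = 0.938031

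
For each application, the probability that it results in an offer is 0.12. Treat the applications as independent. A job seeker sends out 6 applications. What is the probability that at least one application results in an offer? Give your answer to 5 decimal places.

0.53560

P(at least one) = 1 − P(none) = 1 − (1 − 0.12)^6
= 1 − 0.4644041 = 0.5355959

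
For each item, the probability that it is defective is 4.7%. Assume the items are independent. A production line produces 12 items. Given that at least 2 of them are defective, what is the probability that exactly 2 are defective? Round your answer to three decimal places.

X ~ Binomial(12, 0.047). Want P(X=2 | X≥2) = P(X=2) / P(X≥2).
P(X=2) = C(12,2)·0.047^2·0.953^10 = 0.09009
P(X≥2) = 1 − 0.56120 − 0.33212 = 0.10668
Ratio = 0.09009 / 0.10668 = 0.84448

0.844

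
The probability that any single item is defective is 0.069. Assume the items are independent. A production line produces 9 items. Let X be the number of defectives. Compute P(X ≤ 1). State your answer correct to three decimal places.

0.876

X ~ Binomial(9, 0.069); P(X ≤ 1) = Σ C(9,k) p^k (1−p)^(9−k) over k:
  k=0: C(9,0)·0.069^0·0.931^9 = 0.52547
  k=1: C(9,1)·0.069^1·0.931^8 = 0.35050
Total = 0.87597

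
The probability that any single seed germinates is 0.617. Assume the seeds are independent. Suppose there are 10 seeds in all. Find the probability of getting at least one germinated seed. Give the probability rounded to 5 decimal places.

0.99993

P(at least one) = 1 − P(none) = 1 − (1 − 0.617)^10
= 1 − 0.0000679 = 0.9999321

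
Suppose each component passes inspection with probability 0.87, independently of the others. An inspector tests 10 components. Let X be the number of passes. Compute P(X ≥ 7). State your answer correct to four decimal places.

0.9687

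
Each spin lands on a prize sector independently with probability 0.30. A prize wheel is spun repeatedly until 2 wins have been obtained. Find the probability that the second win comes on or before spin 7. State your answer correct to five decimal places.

0.67058

Finishing within 7 spins ⇔ at least 2 successes in the first 7. With X ~ Binomial(7, 0.30), P(Y ≤ 7) = 1 − P(X ≤ 1).
  k=0: C(7,0)·0.30^0·0.70^7 = 0.0823543
  k=1: C(7,1)·0.30^1·0.70^6 = 0.2470629
1 − 0.3294172 = 0.6705828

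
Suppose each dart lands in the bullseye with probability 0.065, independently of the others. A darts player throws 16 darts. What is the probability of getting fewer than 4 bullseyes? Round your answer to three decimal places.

0.983

X ~ Binomial(16, 0.065); P(X ≤ 3) = Σ C(16,k) p^k (1−p)^(16−k) over k:
  k=0: C(16,0)·0.065^0·0.935^16 = 0.34118
  k=1: C(16,1)·0.065^1·0.935^15 = 0.37950
  k=2: C(16,2)·0.065^2·0.935^14 = 0.19787
  k=3: C(16,3)·0.065^3·0.935^13 = 0.06419
Total = 0.98274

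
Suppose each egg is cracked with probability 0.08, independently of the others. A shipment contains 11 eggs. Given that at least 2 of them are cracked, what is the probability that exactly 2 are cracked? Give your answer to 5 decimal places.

0.76204

X ~ Binomial(11, 0.08). Want P(X=2 | X≥2) = P(X=2) / P(X≥2).
P(X=2) = C(11,2)·0.08^2·0.92^9 = 0.1662008
P(X≥2) = 1 − 0.3996374 − 0.3822618 = 0.2181008
Ratio = 0.1662008 / 0.2181008 = 0.7620367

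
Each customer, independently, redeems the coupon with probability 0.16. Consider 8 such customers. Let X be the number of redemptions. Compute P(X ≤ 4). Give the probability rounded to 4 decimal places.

0.9962

X ~ Binomial(8, 0.16); P(X ≤ 4) = Σ C(8,k) p^k (1−p)^(8−k) over k:
  k=0: C(8,0)·0.16^0·0.84^8 = 0.247876
  k=1: C(8,1)·0.16^1·0.84^7 = 0.377716
  k=2: C(8,2)·0.16^2·0.84^6 = 0.251810
  k=3: C(8,3)·0.16^3·0.84^5 = 0.095928
  k=4: C(8,4)·0.16^4·0.84^4 = 0.022840
Total = 0.996170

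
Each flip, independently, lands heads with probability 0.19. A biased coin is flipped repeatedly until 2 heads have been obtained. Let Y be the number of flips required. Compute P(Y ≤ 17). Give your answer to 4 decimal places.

Finishing within 17 flips ⇔ at least 2 successes in the first 17. With X ~ Binomial(17, 0.19), P(Y ≤ 17) = 1 − P(X ≤ 1).
  k=0: C(17,0)·0.19^0·0.81^17 = 0.027813
  k=1: C(17,1)·0.19^1·0.81^16 = 0.110908
1 − 0.138721 = 0.861279

0.8613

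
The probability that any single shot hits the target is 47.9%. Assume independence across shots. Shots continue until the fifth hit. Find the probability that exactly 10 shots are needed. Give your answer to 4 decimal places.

0.1220

Y = trial on which the fifth success occurs; negative binomial, r=5, p=0.479.
P(Y=10) = C(9,4) · p^5 · (1−p)^5
= 126 · 0.025216 · 0.038387 = 0.121965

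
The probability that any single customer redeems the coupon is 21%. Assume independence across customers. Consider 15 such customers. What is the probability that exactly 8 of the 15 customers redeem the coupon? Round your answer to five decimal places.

X ~ Binomial(n=15, p=0.21).
P(X=8) = C(15,8) · p^8 · (1−p)^7
= 6435 · 3.7823e-06 · 0.19204 = 0.0046740

0.00467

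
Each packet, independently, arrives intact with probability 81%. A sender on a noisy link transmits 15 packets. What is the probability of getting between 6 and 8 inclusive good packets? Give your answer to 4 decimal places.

0.0136

X ~ Binomial(15, 0.81); P(6 ≤ X ≤ 8) = Σ C(15,k) p^k (1−p)^(15−k) over k:
  k=6: C(15,6)·0.81^6·0.19^9 = 0.000456
  k=7: C(15,7)·0.81^7·0.19^8 = 0.002500
  k=8: C(15,8)·0.81^8·0.19^7 = 0.010659
Total = 0.013615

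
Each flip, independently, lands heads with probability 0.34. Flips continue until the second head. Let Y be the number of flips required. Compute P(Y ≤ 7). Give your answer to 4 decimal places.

Finishing within 7 flips ⇔ at least 2 successes in the first 7. With X ~ Binomial(7, 0.34), P(Y ≤ 7) = 1 − P(X ≤ 1).
  k=0: C(7,0)·0.34^0·0.66^7 = 0.054552
  k=1: C(7,1)·0.34^1·0.66^6 = 0.196716
1 − 0.251268 = 0.748732

0.7487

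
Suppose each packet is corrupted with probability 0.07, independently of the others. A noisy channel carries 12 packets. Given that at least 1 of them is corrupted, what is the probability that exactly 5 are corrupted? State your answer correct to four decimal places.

X ~ Binomial(12, 0.07). Want P(X=5 | X≥1) = P(X=5) / P(X≥1).
P(X=5) = C(12,5)·0.07^5·0.93^7 = 0.000801
P(X≥1) = 1 − 0.418596 = 0.581404
Ratio = 0.000801 / 0.581404 = 0.001378

0.0014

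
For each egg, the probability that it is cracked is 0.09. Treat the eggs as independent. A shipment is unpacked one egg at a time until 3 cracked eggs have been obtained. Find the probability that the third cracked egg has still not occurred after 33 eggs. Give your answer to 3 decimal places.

0.420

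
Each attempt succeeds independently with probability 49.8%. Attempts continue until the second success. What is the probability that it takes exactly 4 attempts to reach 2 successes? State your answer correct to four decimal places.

Y = trial on which the second success occurs; negative binomial, r=2, p=0.498.
P(Y=4) = C(3,1) · p^2 · (1−p)^2
= 3 · 0.248 · 0.252 = 0.187494

0.1875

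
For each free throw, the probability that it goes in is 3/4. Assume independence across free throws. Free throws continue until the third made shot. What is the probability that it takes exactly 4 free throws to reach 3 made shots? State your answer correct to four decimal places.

0.3164

Y = trial on which the third success occurs; negative binomial, r=3, p=0.75.
P(Y=4) = C(3,2) · p^3 · (1−p)^1
= 3 · 0.42188 · 0.25 = 0.316406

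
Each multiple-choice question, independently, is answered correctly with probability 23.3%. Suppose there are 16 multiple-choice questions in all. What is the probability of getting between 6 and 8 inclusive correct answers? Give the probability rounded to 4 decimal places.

X ~ Binomial(16, 0.233); P(6 ≤ X ≤ 8) = Σ C(16,k) p^k (1−p)^(16−k) over k:
  k=6: C(16,6)·0.233^6·0.767^10 = 0.090285
  k=7: C(16,7)·0.233^7·0.767^9 = 0.039181
  k=8: C(16,8)·0.233^8·0.767^8 = 0.013390
Total = 0.142856

0.1429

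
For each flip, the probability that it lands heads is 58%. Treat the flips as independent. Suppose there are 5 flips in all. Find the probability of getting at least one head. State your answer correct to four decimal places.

P(at least one) = 1 − P(none) = 1 − (1 − 0.58)^5
= 1 − 0.013069 = 0.986931

0.9869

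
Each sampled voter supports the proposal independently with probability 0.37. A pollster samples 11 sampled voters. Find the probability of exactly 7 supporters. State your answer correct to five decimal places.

0.04935

X ~ Binomial(n=11, p=0.37).
P(X=7) = C(11,7) · p^7 · (1−p)^4
= 330 · 0.00094932 · 0.15753 = 0.0493501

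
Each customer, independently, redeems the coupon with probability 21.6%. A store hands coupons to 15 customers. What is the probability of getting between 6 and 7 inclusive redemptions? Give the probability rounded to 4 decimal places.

0.0770

X ~ Binomial(15, 0.216); P(6 ≤ X ≤ 7) = Σ C(15,k) p^k (1−p)^(15−k) over k:
  k=6: C(15,6)·0.216^6·0.784^9 = 0.056882
  k=7: C(15,7)·0.216^7·0.784^8 = 0.020149
Total = 0.077031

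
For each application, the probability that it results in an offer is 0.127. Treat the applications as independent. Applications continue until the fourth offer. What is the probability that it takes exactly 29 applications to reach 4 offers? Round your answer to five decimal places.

Y = trial on which the fourth success occurs; negative binomial, r=4, p=0.127.
P(Y=29) = C(28,3) · p^4 · (1−p)^25
= 3276 · 0.00026014 · 0.033524 = 0.0285703

0.02857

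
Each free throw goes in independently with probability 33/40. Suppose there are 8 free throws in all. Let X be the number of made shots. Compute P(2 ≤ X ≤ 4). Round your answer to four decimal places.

X ~ Binomial(8, 0.825); P(2 ≤ X ≤ 4) = Σ C(8,k) p^k (1−p)^(8−k) over k:
  k=2: C(8,2)·0.825^2·0.175^6 = 0.000547
  k=3: C(8,3)·0.825^3·0.175^5 = 0.005161
  k=4: C(8,4)·0.825^4·0.175^4 = 0.030413
Total = 0.036122

0.0361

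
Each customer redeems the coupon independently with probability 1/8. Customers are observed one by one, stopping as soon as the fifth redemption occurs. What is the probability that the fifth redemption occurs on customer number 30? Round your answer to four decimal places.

Y = trial on which the fifth success occurs; negative binomial, r=5, p=0.125.
P(Y=30) = C(29,4) · p^5 · (1−p)^25
= 23751 · 3.0518e-05 · 0.035498 = 0.025730

0.0257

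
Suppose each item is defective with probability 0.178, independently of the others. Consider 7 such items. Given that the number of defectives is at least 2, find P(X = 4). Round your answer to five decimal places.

X ~ Binomial(7, 0.178). Want P(X=4 | X≥2) = P(X=4) / P(X≥2).
P(X=4) = C(7,4)·0.178^4·0.822^3 = 0.0195148
P(X≥2) = 1 − 0.2535728 − 0.3843695 = 0.3620576
Ratio = 0.0195148 / 0.3620576 = 0.0538996

0.05390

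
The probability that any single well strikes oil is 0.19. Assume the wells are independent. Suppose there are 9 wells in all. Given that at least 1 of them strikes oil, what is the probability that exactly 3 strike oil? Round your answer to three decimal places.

0.191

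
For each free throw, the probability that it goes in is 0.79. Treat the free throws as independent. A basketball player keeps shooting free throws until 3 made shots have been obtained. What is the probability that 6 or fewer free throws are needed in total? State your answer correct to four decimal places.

0.9798

Finishing within 6 free throws ⇔ at least 3 successes in the first 6. With X ~ Binomial(6, 0.79), P(Y ≤ 6) = 1 − P(X ≤ 2).
  k=0: C(6,0)·0.79^0·0.21^6 = 0.000086
  k=1: C(6,1)·0.79^1·0.21^5 = 0.001936
  k=2: C(6,2)·0.79^2·0.21^4 = 0.018206
1 − 0.020228 = 0.979772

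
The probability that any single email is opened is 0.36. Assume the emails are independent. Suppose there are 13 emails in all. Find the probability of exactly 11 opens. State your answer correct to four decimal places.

X ~ Binomial(n=13, p=0.36).
P(X=11) = C(13,11) · p^11 · (1−p)^2
= 78 · 1.3162e-05 · 0.4096 = 0.000421

0.0004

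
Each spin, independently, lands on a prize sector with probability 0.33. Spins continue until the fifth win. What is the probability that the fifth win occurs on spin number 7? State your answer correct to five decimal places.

Y = trial on which the fifth success occurs; negative binomial, r=5, p=0.33.
P(Y=7) = C(6,4) · p^5 · (1−p)^2
= 15 · 0.0039135 · 0.4489 = 0.0263518

0.02635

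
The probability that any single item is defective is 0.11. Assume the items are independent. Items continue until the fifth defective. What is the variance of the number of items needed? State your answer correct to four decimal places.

367.7686

Y = total items until the fifth success; negative binomial with r=5, p=0.11.
Var(Y) = r(1−p)/p² = 5·0.89 / 0.11² = 367.768595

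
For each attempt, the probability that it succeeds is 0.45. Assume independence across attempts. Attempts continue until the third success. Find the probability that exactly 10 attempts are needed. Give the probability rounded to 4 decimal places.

Y = trial on which the third success occurs; negative binomial, r=3, p=0.45.
P(Y=10) = C(9,2) · p^3 · (1−p)^7
= 36 · 0.091125 · 0.015224 = 0.049943

0.0499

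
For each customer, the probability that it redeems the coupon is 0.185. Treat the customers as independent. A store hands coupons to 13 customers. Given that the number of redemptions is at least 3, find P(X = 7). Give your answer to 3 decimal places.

X ~ Binomial(13, 0.185). Want P(X=7 | X≥3) = P(X=7) / P(X≥3).
P(X=7) = C(13,7)·0.185^7·0.815^6 = 0.00373
P(X≥3) = 1 − 0.06999 − 0.20654 − 0.28130 = 0.44217
Ratio = 0.00373 / 0.44217 = 0.00843

0.008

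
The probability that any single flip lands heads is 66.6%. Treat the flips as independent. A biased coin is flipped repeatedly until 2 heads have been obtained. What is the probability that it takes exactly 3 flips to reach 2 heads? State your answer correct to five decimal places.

Y = trial on which the second success occurs; negative binomial, r=2, p=0.666.
P(Y=3) = C(2,1) · p^2 · (1−p)^1
= 2 · 0.44356 · 0.334 = 0.2962954

0.29630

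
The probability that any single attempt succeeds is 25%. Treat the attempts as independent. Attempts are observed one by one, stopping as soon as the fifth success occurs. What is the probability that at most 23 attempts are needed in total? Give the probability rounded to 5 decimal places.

Finishing within 23 attempts ⇔ at least 5 successes in the first 23. With X ~ Binomial(23, 0.25), P(Y ≤ 23) = 1 − P(X ≤ 4).
  k=0: C(23,0)·0.25^0·0.75^23 = 0.0013379
  k=1: C(23,1)·0.25^1·0.75^22 = 0.0102569
  k=2: C(23,2)·0.25^2·0.75^21 = 0.0376086
  k=3: C(23,3)·0.25^3·0.75^20 = 0.0877534
  k=4: C(23,4)·0.25^4·0.75^19 = 0.1462556
1 − 0.2832123 = 0.7167877

0.71679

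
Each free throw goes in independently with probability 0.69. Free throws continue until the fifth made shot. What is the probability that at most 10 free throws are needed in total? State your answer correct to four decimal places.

Finishing within 10 free throws ⇔ at least 5 successes in the first 10. With X ~ Binomial(10, 0.69), P(Y ≤ 10) = 1 − P(X ≤ 4).
  k=0: C(10,0)·0.69^0·0.31^10 = 0.000008
  k=1: C(10,1)·0.69^1·0.31^9 = 0.000182
  k=2: C(10,2)·0.69^2·0.31^8 = 0.001827
  k=3: C(10,3)·0.69^3·0.31^7 = 0.010846
  k=4: C(10,4)·0.69^4·0.31^6 = 0.042246
1 − 0.055110 = 0.944890

0.9449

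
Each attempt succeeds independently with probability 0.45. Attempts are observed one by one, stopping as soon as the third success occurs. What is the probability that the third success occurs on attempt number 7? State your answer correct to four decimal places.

0.1251

Y = trial on which the third success occurs; negative binomial, r=3, p=0.45.
P(Y=7) = C(6,2) · p^3 · (1−p)^4
= 15 · 0.091125 · 0.091506 = 0.125078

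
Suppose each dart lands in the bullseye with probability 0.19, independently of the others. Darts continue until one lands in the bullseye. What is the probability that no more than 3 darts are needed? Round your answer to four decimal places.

0.4686

Y = number of darts to the first success; geometric, p = 0.19.
P(Y ≤ 3) = 1 − (1−p)^3 = 1 − 0.531441 = 0.468559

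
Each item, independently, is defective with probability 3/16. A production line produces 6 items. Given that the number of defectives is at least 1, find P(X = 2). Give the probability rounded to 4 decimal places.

0.3226

X ~ Binomial(6, 0.1875). Want P(X=2 | X≥1) = P(X=2) / P(X≥1).
P(X=2) = C(6,2)·0.1875^2·0.8125^4 = 0.229820
P(X≥1) = 1 − 0.287700 = 0.712300
Ratio = 0.229820 / 0.712300 = 0.322645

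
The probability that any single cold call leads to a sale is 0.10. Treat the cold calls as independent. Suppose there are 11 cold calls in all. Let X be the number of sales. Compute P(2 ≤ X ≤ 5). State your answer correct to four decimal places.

0.3023

X ~ Binomial(11, 0.10); P(2 ≤ X ≤ 5) = Σ C(11,k) p^k (1−p)^(11−k) over k:
  k=2: C(11,2)·0.10^2·0.90^9 = 0.213081
  k=3: C(11,3)·0.10^3·0.90^8 = 0.071027
  k=4: C(11,4)·0.10^4·0.90^7 = 0.015784
  k=5: C(11,5)·0.10^5·0.90^6 = 0.002455
Total = 0.302347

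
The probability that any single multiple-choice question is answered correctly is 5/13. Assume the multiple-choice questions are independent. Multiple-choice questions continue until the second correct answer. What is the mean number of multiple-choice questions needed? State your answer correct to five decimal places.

Y = total multiple-choice questions until the second success; negative binomial with r=2, p=0.384615.
E[Y] = r / p = 2 / 0.384615 = 5.2000000

5.20000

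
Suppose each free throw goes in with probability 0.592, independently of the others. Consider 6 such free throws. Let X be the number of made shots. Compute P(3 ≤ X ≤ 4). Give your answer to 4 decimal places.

X ~ Binomial(6, 0.592); P(3 ≤ X ≤ 4) = Σ C(6,k) p^k (1−p)^(6−k) over k:
  k=3: C(6,3)·0.592^3·0.408^3 = 0.281822
  k=4: C(6,4)·0.592^4·0.408^2 = 0.306689
Total = 0.588512

0.5885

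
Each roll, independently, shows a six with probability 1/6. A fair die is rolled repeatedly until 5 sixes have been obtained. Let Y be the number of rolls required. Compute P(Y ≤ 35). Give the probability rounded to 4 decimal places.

0.7157

Finishing within 35 rolls ⇔ at least 5 successes in the first 35. With X ~ Binomial(35, 0.166667), P(Y ≤ 35) = 1 − P(X ≤ 4).
  k=0: C(35,0)·0.166667^0·0.833333^35 = 0.001693
  k=1: C(35,1)·0.166667^1·0.833333^34 = 0.011851
  k=2: C(35,2)·0.166667^2·0.833333^33 = 0.040293
  k=3: C(35,3)·0.166667^3·0.833333^32 = 0.088645
  k=4: C(35,4)·0.166667^4·0.833333^31 = 0.141833
1 − 0.284315 = 0.715685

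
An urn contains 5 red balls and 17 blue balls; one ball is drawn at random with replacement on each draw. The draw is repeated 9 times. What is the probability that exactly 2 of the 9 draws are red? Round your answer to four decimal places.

0.3059

X ~ Binomial(n=9, p=0.227273).
P(X=2) = C(9,2) · p^2 · (1−p)^7
= 36 · 0.051653 · 0.16451 = 0.305901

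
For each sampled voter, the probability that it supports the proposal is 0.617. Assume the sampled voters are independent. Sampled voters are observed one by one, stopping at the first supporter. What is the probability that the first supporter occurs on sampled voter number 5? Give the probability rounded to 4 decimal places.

0.0133

Geometric (trials to first success), p = 0.617.
P(Y = 5) = (1−p)^4 · p = 0.021518 · 0.617 = 0.013276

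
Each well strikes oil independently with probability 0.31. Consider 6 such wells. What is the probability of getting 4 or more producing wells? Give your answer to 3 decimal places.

0.079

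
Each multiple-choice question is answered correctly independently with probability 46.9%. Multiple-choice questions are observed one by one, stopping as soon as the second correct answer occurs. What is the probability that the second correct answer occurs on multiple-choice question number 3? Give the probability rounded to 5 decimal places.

0.23360

Y = trial on which the second success occurs; negative binomial, r=2, p=0.469.
P(Y=3) = C(2,1) · p^2 · (1−p)^1
= 2 · 0.21996 · 0.531 = 0.2335986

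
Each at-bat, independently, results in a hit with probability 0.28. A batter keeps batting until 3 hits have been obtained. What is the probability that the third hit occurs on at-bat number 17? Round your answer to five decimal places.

Y = trial on which the third success occurs; negative binomial, r=3, p=0.28.
P(Y=17) = C(16,2) · p^3 · (1−p)^14
= 120 · 0.021952 · 0.010061 = 0.0265039

0.02650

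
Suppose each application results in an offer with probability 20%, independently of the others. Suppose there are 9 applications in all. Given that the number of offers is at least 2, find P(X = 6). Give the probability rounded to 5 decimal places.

0.00488

X ~ Binomial(9, 0.20). Want P(X=6 | X≥2) = P(X=6) / P(X≥2).
P(X=6) = C(9,6)·0.20^6·0.80^3 = 0.0027525
P(X≥2) = 1 − 0.1342177 − 0.3019899 = 0.5637924
Ratio = 0.0027525 / 0.5637924 = 0.0048821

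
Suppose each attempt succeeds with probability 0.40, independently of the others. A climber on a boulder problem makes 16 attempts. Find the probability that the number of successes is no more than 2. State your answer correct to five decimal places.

X ~ Binomial(16, 0.40); P(X ≤ 2) = Σ C(16,k) p^k (1−p)^(16−k) over k:
  k=0: C(16,0)·0.40^0·0.60^16 = 0.0002821
  k=1: C(16,1)·0.40^1·0.60^15 = 0.0030092
  k=2: C(16,2)·0.40^2·0.60^14 = 0.0150459
Total = 0.0183372

0.01834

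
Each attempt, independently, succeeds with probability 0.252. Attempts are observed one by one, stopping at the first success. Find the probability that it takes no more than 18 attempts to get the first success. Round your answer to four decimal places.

0.9946

Y = number of attempts to the first success; geometric, p = 0.252.
P(Y ≤ 18) = 1 − (1−p)^18 = 1 − 0.005373 = 0.994627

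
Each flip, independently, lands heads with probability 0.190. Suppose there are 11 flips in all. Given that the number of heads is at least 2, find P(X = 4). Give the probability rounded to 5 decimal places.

X ~ Binomial(11, 0.19). Want P(X=4 | X≥2) = P(X=4) / P(X≥2).
P(X=4) = C(11,4)·0.19^4·0.81^7 = 0.0983838
P(X≥2) = 1 − 0.0984771 − 0.2540952 = 0.6474277
Ratio = 0.0983838 / 0.6474277 = 0.1519610

0.15196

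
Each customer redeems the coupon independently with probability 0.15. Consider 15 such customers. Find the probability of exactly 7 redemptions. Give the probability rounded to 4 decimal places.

X ~ Binomial(n=15, p=0.15).
P(X=7) = C(15,7) · p^7 · (1−p)^8
= 6435 · 1.7086e-06 · 0.27249 = 0.002996

0.0030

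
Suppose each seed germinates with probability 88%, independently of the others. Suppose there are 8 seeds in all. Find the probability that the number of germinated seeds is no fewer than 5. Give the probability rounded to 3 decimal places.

X ~ Binomial(8, 0.88); P(X ≥ 5) = Σ C(8,k) p^k (1−p)^(8−k) over k:
  k=5: C(8,5)·0.88^5·0.12^3 = 0.05107
  k=6: C(8,6)·0.88^6·0.12^2 = 0.18725
  k=7: C(8,7)·0.88^7·0.12^1 = 0.39233
  k=8: C(8,8)·0.88^8·0.12^0 = 0.35963
Total = 0.99028

0.990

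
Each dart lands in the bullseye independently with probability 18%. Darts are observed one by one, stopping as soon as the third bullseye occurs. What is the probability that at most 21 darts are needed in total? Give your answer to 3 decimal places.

Finishing within 21 darts ⇔ at least 3 successes in the first 21. With X ~ Binomial(21, 0.18), P(Y ≤ 21) = 1 − P(X ≤ 2).
  k=0: C(21,0)·0.18^0·0.82^21 = 0.01549
  k=1: C(21,1)·0.18^1·0.82^20 = 0.07141
  k=2: C(21,2)·0.18^2·0.82^19 = 0.15676
1 − 0.24366 = 0.75634

0.756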